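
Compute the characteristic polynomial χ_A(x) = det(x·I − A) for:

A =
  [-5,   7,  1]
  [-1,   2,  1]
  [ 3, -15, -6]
x^3 + 9*x^2 + 27*x + 27

Expanding det(x·I − A) (e.g. by cofactor expansion or by noting that A is similar to its Jordan form J, which has the same characteristic polynomial as A) gives
  χ_A(x) = x^3 + 9*x^2 + 27*x + 27
which factors as (x + 3)^3. The eigenvalues (with algebraic multiplicities) are λ = -3 with multiplicity 3.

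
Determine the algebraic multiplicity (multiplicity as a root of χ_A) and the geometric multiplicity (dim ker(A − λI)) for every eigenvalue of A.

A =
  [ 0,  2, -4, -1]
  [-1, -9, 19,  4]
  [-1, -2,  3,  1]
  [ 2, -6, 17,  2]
λ = -1: alg = 4, geom = 2

Step 1 — factor the characteristic polynomial to read off the algebraic multiplicities:
  χ_A(x) = (x + 1)^4

Step 2 — compute geometric multiplicities via the rank-nullity identity g(λ) = n − rank(A − λI):
  rank(A − (-1)·I) = 2, so dim ker(A − (-1)·I) = n − 2 = 2

Summary:
  λ = -1: algebraic multiplicity = 4, geometric multiplicity = 2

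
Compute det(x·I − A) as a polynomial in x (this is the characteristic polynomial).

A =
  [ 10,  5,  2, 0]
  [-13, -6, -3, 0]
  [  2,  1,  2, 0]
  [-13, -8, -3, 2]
x^4 - 8*x^3 + 24*x^2 - 32*x + 16

Expanding det(x·I − A) (e.g. by cofactor expansion or by noting that A is similar to its Jordan form J, which has the same characteristic polynomial as A) gives
  χ_A(x) = x^4 - 8*x^3 + 24*x^2 - 32*x + 16
which factors as (x - 2)^4. The eigenvalues (with algebraic multiplicities) are λ = 2 with multiplicity 4.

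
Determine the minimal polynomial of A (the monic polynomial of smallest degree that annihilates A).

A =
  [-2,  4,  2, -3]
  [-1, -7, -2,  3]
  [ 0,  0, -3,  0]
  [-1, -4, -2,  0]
x^2 + 6*x + 9

The characteristic polynomial is χ_A(x) = (x + 3)^4, so the eigenvalues are known. The minimal polynomial is
  m_A(x) = Π_λ (x − λ)^{k_λ}
where k_λ is the size of the *largest* Jordan block for λ (equivalently, the smallest k with (A − λI)^k v = 0 for every generalised eigenvector v of λ).

  λ = -3: largest Jordan block has size 2, contributing (x + 3)^2

So m_A(x) = (x + 3)^2 = x^2 + 6*x + 9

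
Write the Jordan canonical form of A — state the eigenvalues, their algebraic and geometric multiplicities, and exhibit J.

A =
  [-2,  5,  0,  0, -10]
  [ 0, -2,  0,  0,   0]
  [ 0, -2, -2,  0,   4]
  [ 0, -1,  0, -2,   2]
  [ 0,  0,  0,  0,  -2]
J_2(-2) ⊕ J_1(-2) ⊕ J_1(-2) ⊕ J_1(-2)

The characteristic polynomial is
  det(x·I − A) = x^5 + 10*x^4 + 40*x^3 + 80*x^2 + 80*x + 32 = (x + 2)^5

Eigenvalues and multiplicities (the geometric multiplicity of λ is n − rank(A − λI), which equals the number of Jordan blocks for λ):
  λ = -2: algebraic multiplicity = 5, geometric multiplicity = 4

Determining the block sizes for each eigenvalue:
  λ = -2: 4 blocks summing to 5 forces exactly one block of size 2 and the rest size 1 → block sizes [2, 1, 1, 1]

Assembling the blocks gives a Jordan form
J =
  [-2,  1,  0,  0,  0]
  [ 0, -2,  0,  0,  0]
  [ 0,  0, -2,  0,  0]
  [ 0,  0,  0, -2,  0]
  [ 0,  0,  0,  0, -2]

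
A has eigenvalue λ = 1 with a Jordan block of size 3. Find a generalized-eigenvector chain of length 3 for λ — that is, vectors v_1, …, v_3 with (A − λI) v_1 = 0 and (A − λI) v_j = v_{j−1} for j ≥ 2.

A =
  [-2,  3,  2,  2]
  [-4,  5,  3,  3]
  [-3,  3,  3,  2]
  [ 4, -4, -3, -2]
A Jordan chain for λ = 1 of length 3:
v_1 = (-1, -1, -1, 1)ᵀ
v_2 = (-3, -4, -3, 4)ᵀ
v_3 = (1, 0, 0, 0)ᵀ

Let N = A − (1)·I. We want v_3 with N^3 v_3 = 0 but N^2 v_3 ≠ 0; then v_{j-1} := N · v_j for j = 3, …, 2.

Pick v_3 = (1, 0, 0, 0)ᵀ.
Then v_2 = N · v_3 = (-3, -4, -3, 4)ᵀ.
Then v_1 = N · v_2 = (-1, -1, -1, 1)ᵀ.

Sanity check: (A − (1)·I) v_1 = (0, 0, 0, 0)ᵀ = 0. ✓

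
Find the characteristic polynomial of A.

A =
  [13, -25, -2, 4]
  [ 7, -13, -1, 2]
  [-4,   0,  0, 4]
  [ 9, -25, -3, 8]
x^4 - 8*x^3 + 24*x^2 - 32*x + 16

Expanding det(x·I − A) (e.g. by cofactor expansion or by noting that A is similar to its Jordan form J, which has the same characteristic polynomial as A) gives
  χ_A(x) = x^4 - 8*x^3 + 24*x^2 - 32*x + 16
which factors as (x - 2)^4. The eigenvalues (with algebraic multiplicities) are λ = 2 with multiplicity 4.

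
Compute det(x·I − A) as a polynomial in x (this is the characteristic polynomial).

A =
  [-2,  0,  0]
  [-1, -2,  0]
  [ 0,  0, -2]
x^3 + 6*x^2 + 12*x + 8

Expanding det(x·I − A) (e.g. by cofactor expansion or by noting that A is similar to its Jordan form J, which has the same characteristic polynomial as A) gives
  χ_A(x) = x^3 + 6*x^2 + 12*x + 8
which factors as (x + 2)^3. The eigenvalues (with algebraic multiplicities) are λ = -2 with multiplicity 3.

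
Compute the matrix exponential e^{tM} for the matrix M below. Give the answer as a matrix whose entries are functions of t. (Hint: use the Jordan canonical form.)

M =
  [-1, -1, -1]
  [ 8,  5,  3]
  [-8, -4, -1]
e^{tM} =
  [2*t^2*exp(t) - 2*t*exp(t) + exp(t), t^2*exp(t) - t*exp(t), t^2*exp(t)/2 - t*exp(t)]
  [-4*t^2*exp(t) + 8*t*exp(t), -2*t^2*exp(t) + 4*t*exp(t) + exp(t), -t^2*exp(t) + 3*t*exp(t)]
  [-8*t*exp(t), -4*t*exp(t), -2*t*exp(t) + exp(t)]

Strategy: write M = P · J · P⁻¹ where J is a Jordan canonical form, so e^{tM} = P · e^{tJ} · P⁻¹, and e^{tJ} can be computed block-by-block.

M has Jordan form
J =
  [1, 1, 0]
  [0, 1, 1]
  [0, 0, 1]
(up to reordering of blocks).

Per-block formulas:
  For a 3×3 Jordan block J_3(1): exp(t · J_3(1)) = e^(1t)·(I + t·N + (t^2/2)·N^2), where N is the 3×3 nilpotent shift.

After assembling e^{tJ} and conjugating by P, we get:

e^{tM} =
  [2*t^2*exp(t) - 2*t*exp(t) + exp(t), t^2*exp(t) - t*exp(t), t^2*exp(t)/2 - t*exp(t)]
  [-4*t^2*exp(t) + 8*t*exp(t), -2*t^2*exp(t) + 4*t*exp(t) + exp(t), -t^2*exp(t) + 3*t*exp(t)]
  [-8*t*exp(t), -4*t*exp(t), -2*t*exp(t) + exp(t)]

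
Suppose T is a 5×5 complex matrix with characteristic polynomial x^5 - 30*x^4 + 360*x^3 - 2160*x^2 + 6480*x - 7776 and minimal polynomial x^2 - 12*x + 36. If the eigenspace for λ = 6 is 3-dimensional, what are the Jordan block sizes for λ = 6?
Block sizes for λ = 6: [2, 2, 1]

Step 1 — from the characteristic polynomial, algebraic multiplicity of λ = 6 is 5. From dim ker(T − (6)·I) = 3, there are exactly 3 Jordan blocks for λ = 6.
Step 2 — from the minimal polynomial, the factor (x − 6)^2 tells us the largest block for λ = 6 has size 2.
Step 3 — with total size 5, 3 blocks, and largest block 2, the block sizes (in nonincreasing order) are [2, 2, 1].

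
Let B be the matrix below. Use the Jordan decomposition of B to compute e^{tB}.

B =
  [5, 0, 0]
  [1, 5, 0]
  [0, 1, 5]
e^{tB} =
  [exp(5*t), 0, 0]
  [t*exp(5*t), exp(5*t), 0]
  [t^2*exp(5*t)/2, t*exp(5*t), exp(5*t)]

Strategy: write B = P · J · P⁻¹ where J is a Jordan canonical form, so e^{tB} = P · e^{tJ} · P⁻¹, and e^{tJ} can be computed block-by-block.

B has Jordan form
J =
  [5, 1, 0]
  [0, 5, 1]
  [0, 0, 5]
(up to reordering of blocks).

Per-block formulas:
  For a 3×3 Jordan block J_3(5): exp(t · J_3(5)) = e^(5t)·(I + t·N + (t^2/2)·N^2), where N is the 3×3 nilpotent shift.

After assembling e^{tJ} and conjugating by P, we get:

e^{tB} =
  [exp(5*t), 0, 0]
  [t*exp(5*t), exp(5*t), 0]
  [t^2*exp(5*t)/2, t*exp(5*t), exp(5*t)]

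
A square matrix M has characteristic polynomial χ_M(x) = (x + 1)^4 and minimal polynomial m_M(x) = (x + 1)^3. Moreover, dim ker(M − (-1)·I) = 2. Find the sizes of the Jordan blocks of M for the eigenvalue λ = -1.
Block sizes for λ = -1: [3, 1]

Step 1 — from the characteristic polynomial, algebraic multiplicity of λ = -1 is 4. From dim ker(M − (-1)·I) = 2, there are exactly 2 Jordan blocks for λ = -1.
Step 2 — from the minimal polynomial, the factor (x + 1)^3 tells us the largest block for λ = -1 has size 3.
Step 3 — with total size 4, 2 blocks, and largest block 3, the block sizes (in nonincreasing order) are [3, 1].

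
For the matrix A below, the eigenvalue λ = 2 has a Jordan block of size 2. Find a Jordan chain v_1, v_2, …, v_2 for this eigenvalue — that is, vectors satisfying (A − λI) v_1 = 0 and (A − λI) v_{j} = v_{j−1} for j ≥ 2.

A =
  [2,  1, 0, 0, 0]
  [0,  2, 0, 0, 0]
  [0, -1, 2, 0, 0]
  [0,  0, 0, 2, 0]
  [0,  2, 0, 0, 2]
A Jordan chain for λ = 2 of length 2:
v_1 = (1, 0, -1, 0, 2)ᵀ
v_2 = (0, 1, 0, 0, 0)ᵀ

Let N = A − (2)·I. We want v_2 with N^2 v_2 = 0 but N^1 v_2 ≠ 0; then v_{j-1} := N · v_j for j = 2, …, 2.

Pick v_2 = (0, 1, 0, 0, 0)ᵀ.
Then v_1 = N · v_2 = (1, 0, -1, 0, 2)ᵀ.

Sanity check: (A − (2)·I) v_1 = (0, 0, 0, 0, 0)ᵀ = 0. ✓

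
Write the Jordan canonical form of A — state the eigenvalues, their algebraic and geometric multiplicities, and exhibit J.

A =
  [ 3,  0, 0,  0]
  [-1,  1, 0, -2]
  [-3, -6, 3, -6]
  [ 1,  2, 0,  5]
J_2(3) ⊕ J_1(3) ⊕ J_1(3)

The characteristic polynomial is
  det(x·I − A) = x^4 - 12*x^3 + 54*x^2 - 108*x + 81 = (x - 3)^4

Eigenvalues and multiplicities (the geometric multiplicity of λ is n − rank(A − λI), which equals the number of Jordan blocks for λ):
  λ = 3: algebraic multiplicity = 4, geometric multiplicity = 3

Determining the block sizes for each eigenvalue:
  λ = 3: 3 blocks summing to 4 forces exactly one block of size 2 and the rest size 1 → block sizes [2, 1, 1]

Assembling the blocks gives a Jordan form
J =
  [3, 1, 0, 0]
  [0, 3, 0, 0]
  [0, 0, 3, 0]
  [0, 0, 0, 3]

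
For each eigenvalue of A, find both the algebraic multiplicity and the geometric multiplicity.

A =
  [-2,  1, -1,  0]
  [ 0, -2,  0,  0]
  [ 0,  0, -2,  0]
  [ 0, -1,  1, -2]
λ = -2: alg = 4, geom = 3

Step 1 — factor the characteristic polynomial to read off the algebraic multiplicities:
  χ_A(x) = (x + 2)^4

Step 2 — compute geometric multiplicities via the rank-nullity identity g(λ) = n − rank(A − λI):
  rank(A − (-2)·I) = 1, so dim ker(A − (-2)·I) = n − 1 = 3

Summary:
  λ = -2: algebraic multiplicity = 4, geometric multiplicity = 3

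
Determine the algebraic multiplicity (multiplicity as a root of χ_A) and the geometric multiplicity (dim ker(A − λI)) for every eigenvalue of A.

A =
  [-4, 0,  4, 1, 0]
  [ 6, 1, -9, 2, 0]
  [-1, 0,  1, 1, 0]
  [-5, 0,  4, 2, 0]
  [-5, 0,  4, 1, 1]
λ = -3: alg = 1, geom = 1; λ = 1: alg = 4, geom = 2

Step 1 — factor the characteristic polynomial to read off the algebraic multiplicities:
  χ_A(x) = (x - 1)^4*(x + 3)

Step 2 — compute geometric multiplicities via the rank-nullity identity g(λ) = n − rank(A − λI):
  rank(A − (-3)·I) = 4, so dim ker(A − (-3)·I) = n − 4 = 1
  rank(A − (1)·I) = 3, so dim ker(A − (1)·I) = n − 3 = 2

Summary:
  λ = -3: algebraic multiplicity = 1, geometric multiplicity = 1
  λ = 1: algebraic multiplicity = 4, geometric multiplicity = 2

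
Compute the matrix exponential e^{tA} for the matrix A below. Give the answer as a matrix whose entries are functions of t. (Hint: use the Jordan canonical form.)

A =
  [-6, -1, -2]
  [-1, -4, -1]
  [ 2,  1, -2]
e^{tA} =
  [t^2*exp(-4*t)/2 - 2*t*exp(-4*t) + exp(-4*t), -t*exp(-4*t), t^2*exp(-4*t)/2 - 2*t*exp(-4*t)]
  [-t*exp(-4*t), exp(-4*t), -t*exp(-4*t)]
  [-t^2*exp(-4*t)/2 + 2*t*exp(-4*t), t*exp(-4*t), -t^2*exp(-4*t)/2 + 2*t*exp(-4*t) + exp(-4*t)]

Strategy: write A = P · J · P⁻¹ where J is a Jordan canonical form, so e^{tA} = P · e^{tJ} · P⁻¹, and e^{tJ} can be computed block-by-block.

A has Jordan form
J =
  [-4,  1,  0]
  [ 0, -4,  1]
  [ 0,  0, -4]
(up to reordering of blocks).

Per-block formulas:
  For a 3×3 Jordan block J_3(-4): exp(t · J_3(-4)) = e^(-4t)·(I + t·N + (t^2/2)·N^2), where N is the 3×3 nilpotent shift.

After assembling e^{tJ} and conjugating by P, we get:

e^{tA} =
  [t^2*exp(-4*t)/2 - 2*t*exp(-4*t) + exp(-4*t), -t*exp(-4*t), t^2*exp(-4*t)/2 - 2*t*exp(-4*t)]
  [-t*exp(-4*t), exp(-4*t), -t*exp(-4*t)]
  [-t^2*exp(-4*t)/2 + 2*t*exp(-4*t), t*exp(-4*t), -t^2*exp(-4*t)/2 + 2*t*exp(-4*t) + exp(-4*t)]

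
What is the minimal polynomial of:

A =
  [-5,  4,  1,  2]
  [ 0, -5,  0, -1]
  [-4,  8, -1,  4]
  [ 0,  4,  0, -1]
x^2 + 6*x + 9

The characteristic polynomial is χ_A(x) = (x + 3)^4, so the eigenvalues are known. The minimal polynomial is
  m_A(x) = Π_λ (x − λ)^{k_λ}
where k_λ is the size of the *largest* Jordan block for λ (equivalently, the smallest k with (A − λI)^k v = 0 for every generalised eigenvector v of λ).

  λ = -3: largest Jordan block has size 2, contributing (x + 3)^2

So m_A(x) = (x + 3)^2 = x^2 + 6*x + 9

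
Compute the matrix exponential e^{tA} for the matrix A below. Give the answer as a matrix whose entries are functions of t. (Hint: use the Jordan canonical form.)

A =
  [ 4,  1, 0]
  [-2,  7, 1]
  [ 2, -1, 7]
e^{tA} =
  [t^2*exp(6*t) - 2*t*exp(6*t) + exp(6*t), -t^2*exp(6*t)/2 + t*exp(6*t), t^2*exp(6*t)/2]
  [2*t^2*exp(6*t) - 2*t*exp(6*t), -t^2*exp(6*t) + t*exp(6*t) + exp(6*t), t^2*exp(6*t) + t*exp(6*t)]
  [2*t*exp(6*t), -t*exp(6*t), t*exp(6*t) + exp(6*t)]

Strategy: write A = P · J · P⁻¹ where J is a Jordan canonical form, so e^{tA} = P · e^{tJ} · P⁻¹, and e^{tJ} can be computed block-by-block.

A has Jordan form
J =
  [6, 1, 0]
  [0, 6, 1]
  [0, 0, 6]
(up to reordering of blocks).

Per-block formulas:
  For a 3×3 Jordan block J_3(6): exp(t · J_3(6)) = e^(6t)·(I + t·N + (t^2/2)·N^2), where N is the 3×3 nilpotent shift.

After assembling e^{tJ} and conjugating by P, we get:

e^{tA} =
  [t^2*exp(6*t) - 2*t*exp(6*t) + exp(6*t), -t^2*exp(6*t)/2 + t*exp(6*t), t^2*exp(6*t)/2]
  [2*t^2*exp(6*t) - 2*t*exp(6*t), -t^2*exp(6*t) + t*exp(6*t) + exp(6*t), t^2*exp(6*t) + t*exp(6*t)]
  [2*t*exp(6*t), -t*exp(6*t), t*exp(6*t) + exp(6*t)]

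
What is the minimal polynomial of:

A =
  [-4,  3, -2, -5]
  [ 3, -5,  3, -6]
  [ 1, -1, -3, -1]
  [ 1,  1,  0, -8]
x^3 + 15*x^2 + 75*x + 125

The characteristic polynomial is χ_A(x) = (x + 5)^4, so the eigenvalues are known. The minimal polynomial is
  m_A(x) = Π_λ (x − λ)^{k_λ}
where k_λ is the size of the *largest* Jordan block for λ (equivalently, the smallest k with (A − λI)^k v = 0 for every generalised eigenvector v of λ).

  λ = -5: largest Jordan block has size 3, contributing (x + 5)^3

So m_A(x) = (x + 5)^3 = x^3 + 15*x^2 + 75*x + 125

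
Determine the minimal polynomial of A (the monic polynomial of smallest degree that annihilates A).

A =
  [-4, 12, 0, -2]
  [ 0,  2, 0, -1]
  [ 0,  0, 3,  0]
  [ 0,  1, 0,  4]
x^3 - 2*x^2 - 15*x + 36

The characteristic polynomial is χ_A(x) = (x - 3)^3*(x + 4), so the eigenvalues are known. The minimal polynomial is
  m_A(x) = Π_λ (x − λ)^{k_λ}
where k_λ is the size of the *largest* Jordan block for λ (equivalently, the smallest k with (A − λI)^k v = 0 for every generalised eigenvector v of λ).

  λ = -4: largest Jordan block has size 1, contributing (x + 4)
  λ = 3: largest Jordan block has size 2, contributing (x − 3)^2

So m_A(x) = (x - 3)^2*(x + 4) = x^3 - 2*x^2 - 15*x + 36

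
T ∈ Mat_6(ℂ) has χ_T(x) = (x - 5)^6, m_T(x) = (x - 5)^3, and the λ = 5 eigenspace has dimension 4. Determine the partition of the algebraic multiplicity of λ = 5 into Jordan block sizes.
Block sizes for λ = 5: [3, 1, 1, 1]

Step 1 — from the characteristic polynomial, algebraic multiplicity of λ = 5 is 6. From dim ker(T − (5)·I) = 4, there are exactly 4 Jordan blocks for λ = 5.
Step 2 — from the minimal polynomial, the factor (x − 5)^3 tells us the largest block for λ = 5 has size 3.
Step 3 — with total size 6, 4 blocks, and largest block 3, the block sizes (in nonincreasing order) are [3, 1, 1, 1].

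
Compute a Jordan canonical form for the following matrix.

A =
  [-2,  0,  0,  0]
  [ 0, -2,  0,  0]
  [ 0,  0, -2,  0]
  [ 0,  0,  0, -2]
J_1(-2) ⊕ J_1(-2) ⊕ J_1(-2) ⊕ J_1(-2)

The characteristic polynomial is
  det(x·I − A) = x^4 + 8*x^3 + 24*x^2 + 32*x + 16 = (x + 2)^4

Eigenvalues and multiplicities (the geometric multiplicity of λ is n − rank(A − λI), which equals the number of Jordan blocks for λ):
  λ = -2: algebraic multiplicity = 4, geometric multiplicity = 4

Determining the block sizes for each eigenvalue:
  λ = -2: gm = am = 4, so every block has size 1 → block sizes [1, 1, 1, 1]

Assembling the blocks gives a Jordan form
J =
  [-2,  0,  0,  0]
  [ 0, -2,  0,  0]
  [ 0,  0, -2,  0]
  [ 0,  0,  0, -2]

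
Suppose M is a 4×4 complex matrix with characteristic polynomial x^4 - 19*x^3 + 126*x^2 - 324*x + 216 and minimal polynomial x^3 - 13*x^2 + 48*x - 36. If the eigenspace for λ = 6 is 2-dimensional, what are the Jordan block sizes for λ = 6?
Block sizes for λ = 6: [2, 1]

Step 1 — from the characteristic polynomial, algebraic multiplicity of λ = 6 is 3. From dim ker(M − (6)·I) = 2, there are exactly 2 Jordan blocks for λ = 6.
Step 2 — from the minimal polynomial, the factor (x − 6)^2 tells us the largest block for λ = 6 has size 2.
Step 3 — with total size 3, 2 blocks, and largest block 2, the block sizes (in nonincreasing order) are [2, 1].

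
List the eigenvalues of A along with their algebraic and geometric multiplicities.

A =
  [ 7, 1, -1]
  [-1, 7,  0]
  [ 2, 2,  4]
λ = 6: alg = 3, geom = 1

Step 1 — factor the characteristic polynomial to read off the algebraic multiplicities:
  χ_A(x) = (x - 6)^3

Step 2 — compute geometric multiplicities via the rank-nullity identity g(λ) = n − rank(A − λI):
  rank(A − (6)·I) = 2, so dim ker(A − (6)·I) = n − 2 = 1

Summary:
  λ = 6: algebraic multiplicity = 3, geometric multiplicity = 1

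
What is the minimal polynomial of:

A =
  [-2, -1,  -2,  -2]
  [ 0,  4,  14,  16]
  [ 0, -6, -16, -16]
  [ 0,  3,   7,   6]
x^2 + 4*x + 4

The characteristic polynomial is χ_A(x) = (x + 2)^4, so the eigenvalues are known. The minimal polynomial is
  m_A(x) = Π_λ (x − λ)^{k_λ}
where k_λ is the size of the *largest* Jordan block for λ (equivalently, the smallest k with (A − λI)^k v = 0 for every generalised eigenvector v of λ).

  λ = -2: largest Jordan block has size 2, contributing (x + 2)^2

So m_A(x) = (x + 2)^2 = x^2 + 4*x + 4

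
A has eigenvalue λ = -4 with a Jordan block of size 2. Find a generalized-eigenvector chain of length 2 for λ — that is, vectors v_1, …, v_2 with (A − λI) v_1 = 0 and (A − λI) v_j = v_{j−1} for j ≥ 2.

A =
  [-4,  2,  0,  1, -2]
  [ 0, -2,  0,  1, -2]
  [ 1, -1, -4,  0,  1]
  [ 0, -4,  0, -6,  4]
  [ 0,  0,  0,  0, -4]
A Jordan chain for λ = -4 of length 2:
v_1 = (0, 0, 1, 0, 0)ᵀ
v_2 = (1, 0, 0, 0, 0)ᵀ

Let N = A − (-4)·I. We want v_2 with N^2 v_2 = 0 but N^1 v_2 ≠ 0; then v_{j-1} := N · v_j for j = 2, …, 2.

Pick v_2 = (1, 0, 0, 0, 0)ᵀ.
Then v_1 = N · v_2 = (0, 0, 1, 0, 0)ᵀ.

Sanity check: (A − (-4)·I) v_1 = (0, 0, 0, 0, 0)ᵀ = 0. ✓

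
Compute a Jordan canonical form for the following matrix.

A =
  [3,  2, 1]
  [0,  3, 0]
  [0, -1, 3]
J_3(3)

The characteristic polynomial is
  det(x·I − A) = x^3 - 9*x^2 + 27*x - 27 = (x - 3)^3

Eigenvalues and multiplicities (the geometric multiplicity of λ is n − rank(A − λI), which equals the number of Jordan blocks for λ):
  λ = 3: algebraic multiplicity = 3, geometric multiplicity = 1

Determining the block sizes for each eigenvalue:
  λ = 3: one block (gm = 1), so the single block has size am = 3 → block sizes [3]

Assembling the blocks gives a Jordan form
J =
  [3, 1, 0]
  [0, 3, 1]
  [0, 0, 3]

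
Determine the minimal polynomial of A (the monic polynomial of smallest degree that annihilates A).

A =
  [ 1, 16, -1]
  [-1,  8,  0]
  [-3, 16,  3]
x^3 - 12*x^2 + 48*x - 64

The characteristic polynomial is χ_A(x) = (x - 4)^3, so the eigenvalues are known. The minimal polynomial is
  m_A(x) = Π_λ (x − λ)^{k_λ}
where k_λ is the size of the *largest* Jordan block for λ (equivalently, the smallest k with (A − λI)^k v = 0 for every generalised eigenvector v of λ).

  λ = 4: largest Jordan block has size 3, contributing (x − 4)^3

So m_A(x) = (x - 4)^3 = x^3 - 12*x^2 + 48*x - 64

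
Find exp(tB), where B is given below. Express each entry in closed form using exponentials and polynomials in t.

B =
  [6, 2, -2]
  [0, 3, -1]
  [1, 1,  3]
e^{tB} =
  [t^2*exp(4*t) + 2*t*exp(4*t) + exp(4*t), 2*t*exp(4*t), -2*t^2*exp(4*t) - 2*t*exp(4*t)]
  [-t^2*exp(4*t)/2, -t*exp(4*t) + exp(4*t), t^2*exp(4*t) - t*exp(4*t)]
  [t^2*exp(4*t)/2 + t*exp(4*t), t*exp(4*t), -t^2*exp(4*t) - t*exp(4*t) + exp(4*t)]

Strategy: write B = P · J · P⁻¹ where J is a Jordan canonical form, so e^{tB} = P · e^{tJ} · P⁻¹, and e^{tJ} can be computed block-by-block.

B has Jordan form
J =
  [4, 1, 0]
  [0, 4, 1]
  [0, 0, 4]
(up to reordering of blocks).

Per-block formulas:
  For a 3×3 Jordan block J_3(4): exp(t · J_3(4)) = e^(4t)·(I + t·N + (t^2/2)·N^2), where N is the 3×3 nilpotent shift.

After assembling e^{tJ} and conjugating by P, we get:

e^{tB} =
  [t^2*exp(4*t) + 2*t*exp(4*t) + exp(4*t), 2*t*exp(4*t), -2*t^2*exp(4*t) - 2*t*exp(4*t)]
  [-t^2*exp(4*t)/2, -t*exp(4*t) + exp(4*t), t^2*exp(4*t) - t*exp(4*t)]
  [t^2*exp(4*t)/2 + t*exp(4*t), t*exp(4*t), -t^2*exp(4*t) - t*exp(4*t) + exp(4*t)]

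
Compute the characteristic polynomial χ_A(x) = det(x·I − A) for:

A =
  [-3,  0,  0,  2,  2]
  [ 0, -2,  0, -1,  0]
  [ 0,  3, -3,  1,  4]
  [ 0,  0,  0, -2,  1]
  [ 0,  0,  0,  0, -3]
x^5 + 13*x^4 + 67*x^3 + 171*x^2 + 216*x + 108

Expanding det(x·I − A) (e.g. by cofactor expansion or by noting that A is similar to its Jordan form J, which has the same characteristic polynomial as A) gives
  χ_A(x) = x^5 + 13*x^4 + 67*x^3 + 171*x^2 + 216*x + 108
which factors as (x + 2)^2*(x + 3)^3. The eigenvalues (with algebraic multiplicities) are λ = -3 with multiplicity 3, λ = -2 with multiplicity 2.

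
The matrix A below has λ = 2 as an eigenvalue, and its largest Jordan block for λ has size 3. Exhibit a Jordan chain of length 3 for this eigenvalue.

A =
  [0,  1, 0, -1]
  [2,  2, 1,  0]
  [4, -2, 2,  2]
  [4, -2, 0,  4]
A Jordan chain for λ = 2 of length 3:
v_1 = (2, 0, -4, -4)ᵀ
v_2 = (-2, 2, 4, 4)ᵀ
v_3 = (1, 0, 0, 0)ᵀ

Let N = A − (2)·I. We want v_3 with N^3 v_3 = 0 but N^2 v_3 ≠ 0; then v_{j-1} := N · v_j for j = 3, …, 2.

Pick v_3 = (1, 0, 0, 0)ᵀ.
Then v_2 = N · v_3 = (-2, 2, 4, 4)ᵀ.
Then v_1 = N · v_2 = (2, 0, -4, -4)ᵀ.

Sanity check: (A − (2)·I) v_1 = (0, 0, 0, 0)ᵀ = 0. ✓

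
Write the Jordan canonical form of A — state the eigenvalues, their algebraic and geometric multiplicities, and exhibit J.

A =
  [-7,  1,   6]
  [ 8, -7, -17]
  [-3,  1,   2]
J_3(-4)

The characteristic polynomial is
  det(x·I − A) = x^3 + 12*x^2 + 48*x + 64 = (x + 4)^3

Eigenvalues and multiplicities (the geometric multiplicity of λ is n − rank(A − λI), which equals the number of Jordan blocks for λ):
  λ = -4: algebraic multiplicity = 3, geometric multiplicity = 1

Determining the block sizes for each eigenvalue:
  λ = -4: one block (gm = 1), so the single block has size am = 3 → block sizes [3]

Assembling the blocks gives a Jordan form
J =
  [-4,  1,  0]
  [ 0, -4,  1]
  [ 0,  0, -4]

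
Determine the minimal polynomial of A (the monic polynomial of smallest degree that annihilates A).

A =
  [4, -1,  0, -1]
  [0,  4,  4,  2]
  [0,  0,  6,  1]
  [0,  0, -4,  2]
x^2 - 8*x + 16

The characteristic polynomial is χ_A(x) = (x - 4)^4, so the eigenvalues are known. The minimal polynomial is
  m_A(x) = Π_λ (x − λ)^{k_λ}
where k_λ is the size of the *largest* Jordan block for λ (equivalently, the smallest k with (A − λI)^k v = 0 for every generalised eigenvector v of λ).

  λ = 4: largest Jordan block has size 2, contributing (x − 4)^2

So m_A(x) = (x - 4)^2 = x^2 - 8*x + 16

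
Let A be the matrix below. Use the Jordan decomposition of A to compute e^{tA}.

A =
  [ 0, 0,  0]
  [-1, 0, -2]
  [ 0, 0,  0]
e^{tA} =
  [1, 0, 0]
  [-t, 1, -2*t]
  [0, 0, 1]

Strategy: write A = P · J · P⁻¹ where J is a Jordan canonical form, so e^{tA} = P · e^{tJ} · P⁻¹, and e^{tJ} can be computed block-by-block.

A has Jordan form
J =
  [0, 1, 0]
  [0, 0, 0]
  [0, 0, 0]
(up to reordering of blocks).

Per-block formulas:
  For a 2×2 Jordan block J_2(0): exp(t · J_2(0)) = e^(0t)·(I + t·N), where N is the 2×2 nilpotent shift.
  For a 1×1 block at λ = 0: exp(t · [0]) = [e^(0t)].

After assembling e^{tJ} and conjugating by P, we get:

e^{tA} =
  [1, 0, 0]
  [-t, 1, -2*t]
  [0, 0, 1]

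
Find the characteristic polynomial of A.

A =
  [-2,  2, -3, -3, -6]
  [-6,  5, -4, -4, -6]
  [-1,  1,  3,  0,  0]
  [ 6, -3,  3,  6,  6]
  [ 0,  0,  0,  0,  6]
x^5 - 18*x^4 + 126*x^3 - 432*x^2 + 729*x - 486

Expanding det(x·I − A) (e.g. by cofactor expansion or by noting that A is similar to its Jordan form J, which has the same characteristic polynomial as A) gives
  χ_A(x) = x^5 - 18*x^4 + 126*x^3 - 432*x^2 + 729*x - 486
which factors as (x - 6)*(x - 3)^4. The eigenvalues (with algebraic multiplicities) are λ = 3 with multiplicity 4, λ = 6 with multiplicity 1.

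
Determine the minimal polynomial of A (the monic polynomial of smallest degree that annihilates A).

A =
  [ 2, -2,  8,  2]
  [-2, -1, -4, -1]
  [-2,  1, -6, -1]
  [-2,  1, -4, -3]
x^2 + 4*x + 4

The characteristic polynomial is χ_A(x) = (x + 2)^4, so the eigenvalues are known. The minimal polynomial is
  m_A(x) = Π_λ (x − λ)^{k_λ}
where k_λ is the size of the *largest* Jordan block for λ (equivalently, the smallest k with (A − λI)^k v = 0 for every generalised eigenvector v of λ).

  λ = -2: largest Jordan block has size 2, contributing (x + 2)^2

So m_A(x) = (x + 2)^2 = x^2 + 4*x + 4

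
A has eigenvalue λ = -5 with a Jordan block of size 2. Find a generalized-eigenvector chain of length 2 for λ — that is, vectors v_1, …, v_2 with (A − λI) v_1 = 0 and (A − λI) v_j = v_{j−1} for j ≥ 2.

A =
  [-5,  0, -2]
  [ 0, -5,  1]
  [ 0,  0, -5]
A Jordan chain for λ = -5 of length 2:
v_1 = (-2, 1, 0)ᵀ
v_2 = (0, 0, 1)ᵀ

Let N = A − (-5)·I. We want v_2 with N^2 v_2 = 0 but N^1 v_2 ≠ 0; then v_{j-1} := N · v_j for j = 2, …, 2.

Pick v_2 = (0, 0, 1)ᵀ.
Then v_1 = N · v_2 = (-2, 1, 0)ᵀ.

Sanity check: (A − (-5)·I) v_1 = (0, 0, 0)ᵀ = 0. ✓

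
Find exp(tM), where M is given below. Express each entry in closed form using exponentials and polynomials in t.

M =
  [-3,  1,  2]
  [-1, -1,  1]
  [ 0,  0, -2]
e^{tM} =
  [-t*exp(-2*t) + exp(-2*t), t*exp(-2*t), -t^2*exp(-2*t)/2 + 2*t*exp(-2*t)]
  [-t*exp(-2*t), t*exp(-2*t) + exp(-2*t), -t^2*exp(-2*t)/2 + t*exp(-2*t)]
  [0, 0, exp(-2*t)]

Strategy: write M = P · J · P⁻¹ where J is a Jordan canonical form, so e^{tM} = P · e^{tJ} · P⁻¹, and e^{tJ} can be computed block-by-block.

M has Jordan form
J =
  [-2,  1,  0]
  [ 0, -2,  1]
  [ 0,  0, -2]
(up to reordering of blocks).

Per-block formulas:
  For a 3×3 Jordan block J_3(-2): exp(t · J_3(-2)) = e^(-2t)·(I + t·N + (t^2/2)·N^2), where N is the 3×3 nilpotent shift.

After assembling e^{tJ} and conjugating by P, we get:

e^{tM} =
  [-t*exp(-2*t) + exp(-2*t), t*exp(-2*t), -t^2*exp(-2*t)/2 + 2*t*exp(-2*t)]
  [-t*exp(-2*t), t*exp(-2*t) + exp(-2*t), -t^2*exp(-2*t)/2 + t*exp(-2*t)]
  [0, 0, exp(-2*t)]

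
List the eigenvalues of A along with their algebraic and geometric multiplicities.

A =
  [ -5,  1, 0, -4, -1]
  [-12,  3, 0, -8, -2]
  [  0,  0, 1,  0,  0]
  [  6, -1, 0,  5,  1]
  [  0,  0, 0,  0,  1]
λ = 1: alg = 5, geom = 4

Step 1 — factor the characteristic polynomial to read off the algebraic multiplicities:
  χ_A(x) = (x - 1)^5

Step 2 — compute geometric multiplicities via the rank-nullity identity g(λ) = n − rank(A − λI):
  rank(A − (1)·I) = 1, so dim ker(A − (1)·I) = n − 1 = 4

Summary:
  λ = 1: algebraic multiplicity = 5, geometric multiplicity = 4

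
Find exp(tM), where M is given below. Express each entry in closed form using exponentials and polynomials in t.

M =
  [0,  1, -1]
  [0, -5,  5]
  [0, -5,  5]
e^{tM} =
  [1, t, -t]
  [0, 1 - 5*t, 5*t]
  [0, -5*t, 5*t + 1]

Strategy: write M = P · J · P⁻¹ where J is a Jordan canonical form, so e^{tM} = P · e^{tJ} · P⁻¹, and e^{tJ} can be computed block-by-block.

M has Jordan form
J =
  [0, 1, 0]
  [0, 0, 0]
  [0, 0, 0]
(up to reordering of blocks).

Per-block formulas:
  For a 2×2 Jordan block J_2(0): exp(t · J_2(0)) = e^(0t)·(I + t·N), where N is the 2×2 nilpotent shift.
  For a 1×1 block at λ = 0: exp(t · [0]) = [e^(0t)].

After assembling e^{tJ} and conjugating by P, we get:

e^{tM} =
  [1, t, -t]
  [0, 1 - 5*t, 5*t]
  [0, -5*t, 5*t + 1]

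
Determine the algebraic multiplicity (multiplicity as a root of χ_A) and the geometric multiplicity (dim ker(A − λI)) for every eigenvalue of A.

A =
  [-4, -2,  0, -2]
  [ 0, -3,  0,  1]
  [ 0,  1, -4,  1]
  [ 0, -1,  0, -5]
λ = -4: alg = 4, geom = 3

Step 1 — factor the characteristic polynomial to read off the algebraic multiplicities:
  χ_A(x) = (x + 4)^4

Step 2 — compute geometric multiplicities via the rank-nullity identity g(λ) = n − rank(A − λI):
  rank(A − (-4)·I) = 1, so dim ker(A − (-4)·I) = n − 1 = 3

Summary:
  λ = -4: algebraic multiplicity = 4, geometric multiplicity = 3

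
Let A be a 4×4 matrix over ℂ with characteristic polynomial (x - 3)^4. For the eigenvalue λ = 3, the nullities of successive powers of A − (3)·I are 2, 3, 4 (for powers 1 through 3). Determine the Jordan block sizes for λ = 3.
Block sizes for λ = 3: [3, 1]

From the dimensions of kernels of powers, the number of Jordan blocks of size at least j is d_j − d_{j−1} where d_j = dim ker(N^j) (with d_0 = 0). Computing the differences gives [2, 1, 1].
The number of blocks of size exactly k is (#blocks of size ≥ k) − (#blocks of size ≥ k + 1), so the partition is: 1 block(s) of size 1, 1 block(s) of size 3.
In nonincreasing order the block sizes are [3, 1].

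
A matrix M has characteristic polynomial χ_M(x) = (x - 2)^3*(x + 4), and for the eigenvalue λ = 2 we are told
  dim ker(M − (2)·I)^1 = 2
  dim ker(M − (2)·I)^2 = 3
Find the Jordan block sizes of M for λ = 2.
Block sizes for λ = 2: [2, 1]

From the dimensions of kernels of powers, the number of Jordan blocks of size at least j is d_j − d_{j−1} where d_j = dim ker(N^j) (with d_0 = 0). Computing the differences gives [2, 1].
The number of blocks of size exactly k is (#blocks of size ≥ k) − (#blocks of size ≥ k + 1), so the partition is: 1 block(s) of size 1, 1 block(s) of size 2.
In nonincreasing order the block sizes are [2, 1].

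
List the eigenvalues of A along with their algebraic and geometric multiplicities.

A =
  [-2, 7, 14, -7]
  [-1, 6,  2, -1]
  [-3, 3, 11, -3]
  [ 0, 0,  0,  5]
λ = 5: alg = 4, geom = 3

Step 1 — factor the characteristic polynomial to read off the algebraic multiplicities:
  χ_A(x) = (x - 5)^4

Step 2 — compute geometric multiplicities via the rank-nullity identity g(λ) = n − rank(A − λI):
  rank(A − (5)·I) = 1, so dim ker(A − (5)·I) = n − 1 = 3

Summary:
  λ = 5: algebraic multiplicity = 4, geometric multiplicity = 3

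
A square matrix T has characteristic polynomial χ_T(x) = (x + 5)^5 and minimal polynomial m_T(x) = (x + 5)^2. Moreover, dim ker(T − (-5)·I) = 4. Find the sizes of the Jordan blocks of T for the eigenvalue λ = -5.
Block sizes for λ = -5: [2, 1, 1, 1]

Step 1 — from the characteristic polynomial, algebraic multiplicity of λ = -5 is 5. From dim ker(T − (-5)·I) = 4, there are exactly 4 Jordan blocks for λ = -5.
Step 2 — from the minimal polynomial, the factor (x + 5)^2 tells us the largest block for λ = -5 has size 2.
Step 3 — with total size 5, 4 blocks, and largest block 2, the block sizes (in nonincreasing order) are [2, 1, 1, 1].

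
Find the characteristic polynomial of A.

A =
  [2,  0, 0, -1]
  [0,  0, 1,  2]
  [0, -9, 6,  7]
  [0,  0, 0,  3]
x^4 - 11*x^3 + 45*x^2 - 81*x + 54

Expanding det(x·I − A) (e.g. by cofactor expansion or by noting that A is similar to its Jordan form J, which has the same characteristic polynomial as A) gives
  χ_A(x) = x^4 - 11*x^3 + 45*x^2 - 81*x + 54
which factors as (x - 3)^3*(x - 2). The eigenvalues (with algebraic multiplicities) are λ = 2 with multiplicity 1, λ = 3 with multiplicity 3.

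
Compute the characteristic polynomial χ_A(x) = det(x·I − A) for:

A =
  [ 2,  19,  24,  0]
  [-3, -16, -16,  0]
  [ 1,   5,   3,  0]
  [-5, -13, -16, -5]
x^4 + 16*x^3 + 94*x^2 + 240*x + 225

Expanding det(x·I − A) (e.g. by cofactor expansion or by noting that A is similar to its Jordan form J, which has the same characteristic polynomial as A) gives
  χ_A(x) = x^4 + 16*x^3 + 94*x^2 + 240*x + 225
which factors as (x + 3)^2*(x + 5)^2. The eigenvalues (with algebraic multiplicities) are λ = -5 with multiplicity 2, λ = -3 with multiplicity 2.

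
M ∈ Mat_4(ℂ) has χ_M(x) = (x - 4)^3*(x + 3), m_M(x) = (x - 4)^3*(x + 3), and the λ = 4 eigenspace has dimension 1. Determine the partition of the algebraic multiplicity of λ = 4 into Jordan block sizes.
Block sizes for λ = 4: [3]

Step 1 — from the characteristic polynomial, algebraic multiplicity of λ = 4 is 3. From dim ker(M − (4)·I) = 1, there are exactly 1 Jordan blocks for λ = 4.
Step 2 — from the minimal polynomial, the factor (x − 4)^3 tells us the largest block for λ = 4 has size 3.
Step 3 — with total size 3, 1 blocks, and largest block 3, the block sizes (in nonincreasing order) are [3].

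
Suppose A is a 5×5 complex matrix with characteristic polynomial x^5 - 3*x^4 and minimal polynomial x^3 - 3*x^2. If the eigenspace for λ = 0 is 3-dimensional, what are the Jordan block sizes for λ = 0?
Block sizes for λ = 0: [2, 1, 1]

Step 1 — from the characteristic polynomial, algebraic multiplicity of λ = 0 is 4. From dim ker(A − (0)·I) = 3, there are exactly 3 Jordan blocks for λ = 0.
Step 2 — from the minimal polynomial, the factor (x − 0)^2 tells us the largest block for λ = 0 has size 2.
Step 3 — with total size 4, 3 blocks, and largest block 2, the block sizes (in nonincreasing order) are [2, 1, 1].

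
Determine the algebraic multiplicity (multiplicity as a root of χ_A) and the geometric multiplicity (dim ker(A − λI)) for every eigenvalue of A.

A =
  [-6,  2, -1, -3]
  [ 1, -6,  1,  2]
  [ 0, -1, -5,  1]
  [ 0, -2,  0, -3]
λ = -5: alg = 4, geom = 2

Step 1 — factor the characteristic polynomial to read off the algebraic multiplicities:
  χ_A(x) = (x + 5)^4

Step 2 — compute geometric multiplicities via the rank-nullity identity g(λ) = n − rank(A − λI):
  rank(A − (-5)·I) = 2, so dim ker(A − (-5)·I) = n − 2 = 2

Summary:
  λ = -5: algebraic multiplicity = 4, geometric multiplicity = 2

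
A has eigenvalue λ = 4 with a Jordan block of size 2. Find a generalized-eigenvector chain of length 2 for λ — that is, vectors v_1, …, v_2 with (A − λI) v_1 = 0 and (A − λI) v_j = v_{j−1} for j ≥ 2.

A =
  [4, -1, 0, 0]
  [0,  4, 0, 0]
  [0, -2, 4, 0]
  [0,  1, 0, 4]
A Jordan chain for λ = 4 of length 2:
v_1 = (-1, 0, -2, 1)ᵀ
v_2 = (0, 1, 0, 0)ᵀ

Let N = A − (4)·I. We want v_2 with N^2 v_2 = 0 but N^1 v_2 ≠ 0; then v_{j-1} := N · v_j for j = 2, …, 2.

Pick v_2 = (0, 1, 0, 0)ᵀ.
Then v_1 = N · v_2 = (-1, 0, -2, 1)ᵀ.

Sanity check: (A − (4)·I) v_1 = (0, 0, 0, 0)ᵀ = 0. ✓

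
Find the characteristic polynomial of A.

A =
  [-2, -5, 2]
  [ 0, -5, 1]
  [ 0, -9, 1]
x^3 + 6*x^2 + 12*x + 8

Expanding det(x·I − A) (e.g. by cofactor expansion or by noting that A is similar to its Jordan form J, which has the same characteristic polynomial as A) gives
  χ_A(x) = x^3 + 6*x^2 + 12*x + 8
which factors as (x + 2)^3. The eigenvalues (with algebraic multiplicities) are λ = -2 with multiplicity 3.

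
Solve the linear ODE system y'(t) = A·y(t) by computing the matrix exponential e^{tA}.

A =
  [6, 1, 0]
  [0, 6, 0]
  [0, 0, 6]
e^{tA} =
  [exp(6*t), t*exp(6*t), 0]
  [0, exp(6*t), 0]
  [0, 0, exp(6*t)]

Strategy: write A = P · J · P⁻¹ where J is a Jordan canonical form, so e^{tA} = P · e^{tJ} · P⁻¹, and e^{tJ} can be computed block-by-block.

A has Jordan form
J =
  [6, 1, 0]
  [0, 6, 0]
  [0, 0, 6]
(up to reordering of blocks).

Per-block formulas:
  For a 1×1 block at λ = 6: exp(t · [6]) = [e^(6t)].
  For a 2×2 Jordan block J_2(6): exp(t · J_2(6)) = e^(6t)·(I + t·N), where N is the 2×2 nilpotent shift.

After assembling e^{tJ} and conjugating by P, we get:

e^{tA} =
  [exp(6*t), t*exp(6*t), 0]
  [0, exp(6*t), 0]
  [0, 0, exp(6*t)]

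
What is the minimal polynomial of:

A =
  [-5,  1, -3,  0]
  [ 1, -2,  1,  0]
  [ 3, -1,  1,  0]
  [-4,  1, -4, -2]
x^3 + 6*x^2 + 12*x + 8

The characteristic polynomial is χ_A(x) = (x + 2)^4, so the eigenvalues are known. The minimal polynomial is
  m_A(x) = Π_λ (x − λ)^{k_λ}
where k_λ is the size of the *largest* Jordan block for λ (equivalently, the smallest k with (A − λI)^k v = 0 for every generalised eigenvector v of λ).

  λ = -2: largest Jordan block has size 3, contributing (x + 2)^3

So m_A(x) = (x + 2)^3 = x^3 + 6*x^2 + 12*x + 8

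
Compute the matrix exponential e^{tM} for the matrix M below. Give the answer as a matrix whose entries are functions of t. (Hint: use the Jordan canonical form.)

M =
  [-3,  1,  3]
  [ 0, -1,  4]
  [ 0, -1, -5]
e^{tM} =
  [exp(-3*t), -t^2*exp(-3*t)/2 + t*exp(-3*t), -t^2*exp(-3*t) + 3*t*exp(-3*t)]
  [0, 2*t*exp(-3*t) + exp(-3*t), 4*t*exp(-3*t)]
  [0, -t*exp(-3*t), -2*t*exp(-3*t) + exp(-3*t)]

Strategy: write M = P · J · P⁻¹ where J is a Jordan canonical form, so e^{tM} = P · e^{tJ} · P⁻¹, and e^{tJ} can be computed block-by-block.

M has Jordan form
J =
  [-3,  1,  0]
  [ 0, -3,  1]
  [ 0,  0, -3]
(up to reordering of blocks).

Per-block formulas:
  For a 3×3 Jordan block J_3(-3): exp(t · J_3(-3)) = e^(-3t)·(I + t·N + (t^2/2)·N^2), where N is the 3×3 nilpotent shift.

After assembling e^{tJ} and conjugating by P, we get:

e^{tM} =
  [exp(-3*t), -t^2*exp(-3*t)/2 + t*exp(-3*t), -t^2*exp(-3*t) + 3*t*exp(-3*t)]
  [0, 2*t*exp(-3*t) + exp(-3*t), 4*t*exp(-3*t)]
  [0, -t*exp(-3*t), -2*t*exp(-3*t) + exp(-3*t)]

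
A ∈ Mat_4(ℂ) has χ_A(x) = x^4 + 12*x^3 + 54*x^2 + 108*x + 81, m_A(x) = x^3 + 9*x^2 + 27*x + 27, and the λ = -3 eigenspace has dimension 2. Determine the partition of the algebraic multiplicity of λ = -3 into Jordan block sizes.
Block sizes for λ = -3: [3, 1]

Step 1 — from the characteristic polynomial, algebraic multiplicity of λ = -3 is 4. From dim ker(A − (-3)·I) = 2, there are exactly 2 Jordan blocks for λ = -3.
Step 2 — from the minimal polynomial, the factor (x + 3)^3 tells us the largest block for λ = -3 has size 3.
Step 3 — with total size 4, 2 blocks, and largest block 3, the block sizes (in nonincreasing order) are [3, 1].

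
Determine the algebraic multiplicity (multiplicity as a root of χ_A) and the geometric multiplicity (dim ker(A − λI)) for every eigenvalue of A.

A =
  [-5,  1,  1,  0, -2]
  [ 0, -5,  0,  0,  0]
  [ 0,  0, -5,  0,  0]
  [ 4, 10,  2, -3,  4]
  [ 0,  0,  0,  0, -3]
λ = -5: alg = 3, geom = 2; λ = -3: alg = 2, geom = 2

Step 1 — factor the characteristic polynomial to read off the algebraic multiplicities:
  χ_A(x) = (x + 3)^2*(x + 5)^3

Step 2 — compute geometric multiplicities via the rank-nullity identity g(λ) = n − rank(A − λI):
  rank(A − (-5)·I) = 3, so dim ker(A − (-5)·I) = n − 3 = 2
  rank(A − (-3)·I) = 3, so dim ker(A − (-3)·I) = n − 3 = 2

Summary:
  λ = -5: algebraic multiplicity = 3, geometric multiplicity = 2
  λ = -3: algebraic multiplicity = 2, geometric multiplicity = 2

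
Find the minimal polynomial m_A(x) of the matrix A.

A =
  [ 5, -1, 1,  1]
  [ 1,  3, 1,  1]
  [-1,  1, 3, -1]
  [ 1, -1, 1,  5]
x^2 - 8*x + 16

The characteristic polynomial is χ_A(x) = (x - 4)^4, so the eigenvalues are known. The minimal polynomial is
  m_A(x) = Π_λ (x − λ)^{k_λ}
where k_λ is the size of the *largest* Jordan block for λ (equivalently, the smallest k with (A − λI)^k v = 0 for every generalised eigenvector v of λ).

  λ = 4: largest Jordan block has size 2, contributing (x − 4)^2

So m_A(x) = (x - 4)^2 = x^2 - 8*x + 16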